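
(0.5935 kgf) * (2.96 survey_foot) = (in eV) 3.277e+19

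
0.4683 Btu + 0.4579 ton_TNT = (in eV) 1.196e+28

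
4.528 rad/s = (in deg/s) 259.4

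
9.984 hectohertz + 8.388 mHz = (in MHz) 0.0009984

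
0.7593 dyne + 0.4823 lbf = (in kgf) 0.2188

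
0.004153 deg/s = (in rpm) 0.0006922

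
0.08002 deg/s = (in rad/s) 0.001397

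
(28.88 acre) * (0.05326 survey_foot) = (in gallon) 5.012e+05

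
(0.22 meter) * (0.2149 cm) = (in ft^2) 0.005089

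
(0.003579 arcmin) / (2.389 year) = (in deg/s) 7.917e-13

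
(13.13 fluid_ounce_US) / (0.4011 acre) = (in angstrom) 2392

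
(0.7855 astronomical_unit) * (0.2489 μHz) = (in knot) 5.685e+04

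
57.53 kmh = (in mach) 0.04693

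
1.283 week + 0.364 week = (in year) 0.03159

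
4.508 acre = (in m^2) 1.824e+04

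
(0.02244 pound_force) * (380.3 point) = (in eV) 8.358e+16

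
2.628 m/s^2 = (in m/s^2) 2.628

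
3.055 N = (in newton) 3.055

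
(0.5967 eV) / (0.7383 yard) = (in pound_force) 3.184e-20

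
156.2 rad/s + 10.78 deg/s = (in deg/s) 8960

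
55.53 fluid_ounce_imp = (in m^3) 0.001578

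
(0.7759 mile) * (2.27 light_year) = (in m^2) 2.682e+19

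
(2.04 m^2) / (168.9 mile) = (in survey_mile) 4.663e-09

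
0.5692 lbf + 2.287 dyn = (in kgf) 0.2582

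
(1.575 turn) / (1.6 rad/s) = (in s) 6.185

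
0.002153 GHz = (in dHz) 2.153e+07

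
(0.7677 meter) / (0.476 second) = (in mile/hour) 3.608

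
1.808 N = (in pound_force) 0.4065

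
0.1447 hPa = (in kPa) 0.01447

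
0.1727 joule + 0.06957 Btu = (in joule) 73.57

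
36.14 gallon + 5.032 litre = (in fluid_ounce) 4796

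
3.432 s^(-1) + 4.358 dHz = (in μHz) 3.868e+06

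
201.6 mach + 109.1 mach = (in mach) 310.7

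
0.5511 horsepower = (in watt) 411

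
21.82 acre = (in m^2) 8.83e+04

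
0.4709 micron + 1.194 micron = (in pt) 0.004719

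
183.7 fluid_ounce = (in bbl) 0.03417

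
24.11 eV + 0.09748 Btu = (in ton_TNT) 2.458e-08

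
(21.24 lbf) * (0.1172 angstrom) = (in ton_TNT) 2.647e-19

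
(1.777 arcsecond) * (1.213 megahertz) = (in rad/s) 10.45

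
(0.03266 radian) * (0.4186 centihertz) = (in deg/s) 0.007833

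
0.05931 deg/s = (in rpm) 0.009885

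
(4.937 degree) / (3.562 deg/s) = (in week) 2.292e-06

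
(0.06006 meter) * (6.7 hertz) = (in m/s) 0.4024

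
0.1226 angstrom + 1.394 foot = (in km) 0.0004249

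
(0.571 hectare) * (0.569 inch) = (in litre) 8.252e+04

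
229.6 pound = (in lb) 229.6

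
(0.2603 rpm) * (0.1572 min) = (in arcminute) 883.9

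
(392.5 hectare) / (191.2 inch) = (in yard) 8.839e+05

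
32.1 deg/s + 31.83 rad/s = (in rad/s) 32.39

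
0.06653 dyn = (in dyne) 0.06653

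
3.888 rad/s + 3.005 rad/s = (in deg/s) 394.9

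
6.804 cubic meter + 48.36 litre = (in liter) 6852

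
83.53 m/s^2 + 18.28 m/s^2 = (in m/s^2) 101.8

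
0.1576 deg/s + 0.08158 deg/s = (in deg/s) 0.2392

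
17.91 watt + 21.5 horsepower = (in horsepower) 21.52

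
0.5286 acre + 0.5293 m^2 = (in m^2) 2140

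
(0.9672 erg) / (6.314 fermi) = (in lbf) 3.444e+06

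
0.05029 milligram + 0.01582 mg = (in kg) 6.611e-08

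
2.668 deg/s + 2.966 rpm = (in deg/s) 20.46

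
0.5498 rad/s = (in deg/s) 31.5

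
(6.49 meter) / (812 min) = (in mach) 3.912e-07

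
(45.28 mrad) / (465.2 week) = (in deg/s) 9.221e-09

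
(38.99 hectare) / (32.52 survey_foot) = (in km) 39.34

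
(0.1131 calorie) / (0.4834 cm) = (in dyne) 9.789e+06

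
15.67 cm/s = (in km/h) 0.5641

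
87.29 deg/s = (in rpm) 14.55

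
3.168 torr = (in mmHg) 3.168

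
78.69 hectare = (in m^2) 7.869e+05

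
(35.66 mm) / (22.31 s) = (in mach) 4.694e-06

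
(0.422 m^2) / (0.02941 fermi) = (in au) 9.592e+04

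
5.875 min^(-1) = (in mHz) 97.92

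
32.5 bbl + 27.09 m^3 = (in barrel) 202.9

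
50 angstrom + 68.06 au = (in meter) 1.018e+13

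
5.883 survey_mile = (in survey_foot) 3.106e+04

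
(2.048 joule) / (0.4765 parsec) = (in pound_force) 3.131e-17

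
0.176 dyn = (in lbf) 3.957e-07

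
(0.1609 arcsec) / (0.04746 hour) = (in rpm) 4.36e-08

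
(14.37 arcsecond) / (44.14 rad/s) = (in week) 2.61e-12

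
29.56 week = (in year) 0.5669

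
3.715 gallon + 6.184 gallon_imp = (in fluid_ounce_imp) 1484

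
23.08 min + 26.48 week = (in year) 0.5079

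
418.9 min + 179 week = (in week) 179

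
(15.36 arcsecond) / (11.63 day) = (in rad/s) 7.411e-11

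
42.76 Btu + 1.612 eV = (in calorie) 1.078e+04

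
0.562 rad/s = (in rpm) 5.367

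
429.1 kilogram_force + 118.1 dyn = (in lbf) 946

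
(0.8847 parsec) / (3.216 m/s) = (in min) 1.415e+14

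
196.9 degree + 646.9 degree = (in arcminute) 5.063e+04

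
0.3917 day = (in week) 0.05596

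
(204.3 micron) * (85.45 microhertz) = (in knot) 3.393e-08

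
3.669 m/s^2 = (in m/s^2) 3.669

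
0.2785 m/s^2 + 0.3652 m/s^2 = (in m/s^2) 0.6437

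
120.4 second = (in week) 0.0001991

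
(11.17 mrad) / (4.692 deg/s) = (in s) 0.1364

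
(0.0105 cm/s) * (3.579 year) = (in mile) 7.364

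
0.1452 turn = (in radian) 0.9123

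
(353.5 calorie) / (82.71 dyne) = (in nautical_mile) 965.6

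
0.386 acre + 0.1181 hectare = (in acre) 0.6778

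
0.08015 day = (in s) 6925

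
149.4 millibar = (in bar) 0.1494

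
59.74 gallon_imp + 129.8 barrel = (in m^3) 20.91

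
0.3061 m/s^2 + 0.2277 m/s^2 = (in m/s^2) 0.5338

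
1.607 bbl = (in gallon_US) 67.49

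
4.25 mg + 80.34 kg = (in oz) 2834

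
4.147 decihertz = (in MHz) 4.147e-07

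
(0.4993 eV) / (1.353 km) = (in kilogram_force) 6.029e-24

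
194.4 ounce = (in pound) 12.15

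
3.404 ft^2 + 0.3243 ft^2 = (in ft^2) 3.728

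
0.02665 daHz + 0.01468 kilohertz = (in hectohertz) 0.1495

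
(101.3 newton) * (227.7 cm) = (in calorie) 55.13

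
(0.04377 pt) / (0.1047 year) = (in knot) 9.09e-12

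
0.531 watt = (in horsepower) 0.0007121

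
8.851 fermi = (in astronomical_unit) 5.917e-26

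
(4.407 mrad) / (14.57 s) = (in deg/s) 0.01733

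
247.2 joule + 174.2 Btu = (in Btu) 174.4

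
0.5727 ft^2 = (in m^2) 0.05321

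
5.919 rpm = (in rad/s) 0.6198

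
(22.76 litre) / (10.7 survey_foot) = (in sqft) 0.07512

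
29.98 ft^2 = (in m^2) 2.785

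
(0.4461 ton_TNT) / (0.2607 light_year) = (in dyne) 0.07568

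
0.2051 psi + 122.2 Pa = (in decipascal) 1.536e+04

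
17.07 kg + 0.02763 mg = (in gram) 1.707e+04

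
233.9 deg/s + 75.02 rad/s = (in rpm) 755.4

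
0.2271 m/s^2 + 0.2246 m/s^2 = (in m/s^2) 0.4517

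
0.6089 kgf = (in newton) 5.971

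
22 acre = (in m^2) 8.903e+04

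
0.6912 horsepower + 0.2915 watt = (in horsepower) 0.6916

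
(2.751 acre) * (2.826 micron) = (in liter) 31.46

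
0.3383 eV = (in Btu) 5.137e-23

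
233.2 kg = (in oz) 8226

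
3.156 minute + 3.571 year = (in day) 1303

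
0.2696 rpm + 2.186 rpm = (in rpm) 2.456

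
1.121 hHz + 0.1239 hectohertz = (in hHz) 1.245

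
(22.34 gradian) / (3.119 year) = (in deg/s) 2.044e-07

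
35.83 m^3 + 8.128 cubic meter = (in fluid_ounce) 1.486e+06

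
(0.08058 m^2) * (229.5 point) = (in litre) 6.524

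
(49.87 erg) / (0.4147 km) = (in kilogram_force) 1.226e-09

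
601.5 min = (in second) 3.609e+04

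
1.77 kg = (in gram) 1770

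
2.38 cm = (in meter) 0.0238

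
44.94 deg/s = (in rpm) 7.49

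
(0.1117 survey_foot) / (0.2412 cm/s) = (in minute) 0.2353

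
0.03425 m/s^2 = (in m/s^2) 0.03425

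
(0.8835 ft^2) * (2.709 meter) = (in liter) 222.4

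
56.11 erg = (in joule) 5.611e-06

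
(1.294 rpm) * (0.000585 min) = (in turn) 0.000757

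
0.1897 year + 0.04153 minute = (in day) 69.24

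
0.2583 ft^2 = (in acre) 5.93e-06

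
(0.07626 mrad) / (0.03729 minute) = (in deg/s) 0.001953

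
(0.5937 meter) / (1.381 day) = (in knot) 9.672e-06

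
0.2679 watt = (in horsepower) 0.0003593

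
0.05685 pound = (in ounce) 0.9096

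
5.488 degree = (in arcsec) 1.976e+04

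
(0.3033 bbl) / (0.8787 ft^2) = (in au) 3.949e-12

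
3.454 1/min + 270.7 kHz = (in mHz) 2.707e+08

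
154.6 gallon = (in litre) 585.2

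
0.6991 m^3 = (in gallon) 184.7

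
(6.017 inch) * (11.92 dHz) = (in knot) 0.3541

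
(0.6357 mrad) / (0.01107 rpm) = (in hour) 0.0001523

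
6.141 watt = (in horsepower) 0.008235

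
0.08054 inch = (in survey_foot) 0.006712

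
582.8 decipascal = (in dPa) 582.8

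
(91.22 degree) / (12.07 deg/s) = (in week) 1.25e-05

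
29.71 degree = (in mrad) 518.5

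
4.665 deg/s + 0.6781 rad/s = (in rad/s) 0.7595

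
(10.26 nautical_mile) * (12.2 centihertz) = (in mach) 6.808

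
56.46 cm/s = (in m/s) 0.5646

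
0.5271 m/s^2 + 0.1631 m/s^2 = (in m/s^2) 0.6902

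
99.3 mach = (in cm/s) 3.381e+06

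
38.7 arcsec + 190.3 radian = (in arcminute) 6.542e+05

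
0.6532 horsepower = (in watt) 487.1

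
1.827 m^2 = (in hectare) 0.0001827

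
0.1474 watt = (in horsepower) 0.0001977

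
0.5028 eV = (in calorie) 1.925e-20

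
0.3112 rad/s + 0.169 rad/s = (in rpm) 4.586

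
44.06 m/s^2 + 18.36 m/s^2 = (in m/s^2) 62.42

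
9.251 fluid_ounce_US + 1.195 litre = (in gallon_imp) 0.323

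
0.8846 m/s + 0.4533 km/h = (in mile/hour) 2.26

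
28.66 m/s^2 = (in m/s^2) 28.66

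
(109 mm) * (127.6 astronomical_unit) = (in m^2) 2.081e+12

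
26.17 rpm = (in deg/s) 157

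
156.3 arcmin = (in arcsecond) 9378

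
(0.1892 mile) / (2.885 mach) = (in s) 0.31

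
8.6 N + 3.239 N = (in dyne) 1.184e+06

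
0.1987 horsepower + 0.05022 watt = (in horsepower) 0.1988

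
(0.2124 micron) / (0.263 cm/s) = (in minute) 1.346e-06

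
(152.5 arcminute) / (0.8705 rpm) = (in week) 8.046e-07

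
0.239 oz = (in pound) 0.01494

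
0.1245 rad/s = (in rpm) 1.189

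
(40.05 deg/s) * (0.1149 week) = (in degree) 2.783e+06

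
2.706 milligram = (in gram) 0.002706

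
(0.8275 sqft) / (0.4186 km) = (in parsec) 5.952e-21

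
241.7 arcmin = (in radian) 0.07031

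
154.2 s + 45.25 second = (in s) 199.4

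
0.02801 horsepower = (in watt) 20.89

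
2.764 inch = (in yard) 0.07678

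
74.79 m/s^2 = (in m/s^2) 74.79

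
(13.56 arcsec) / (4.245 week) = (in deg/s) 1.467e-09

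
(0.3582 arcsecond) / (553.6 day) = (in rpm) 3.467e-13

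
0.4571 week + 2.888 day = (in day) 6.088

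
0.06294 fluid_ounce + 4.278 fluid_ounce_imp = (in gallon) 0.0326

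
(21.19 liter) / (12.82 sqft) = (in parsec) 5.766e-19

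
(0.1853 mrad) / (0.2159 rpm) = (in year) 2.599e-10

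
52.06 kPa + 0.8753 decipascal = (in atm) 0.5138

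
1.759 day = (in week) 0.2513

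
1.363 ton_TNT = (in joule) 5.703e+09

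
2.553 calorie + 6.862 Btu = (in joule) 7250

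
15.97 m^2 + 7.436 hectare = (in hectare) 7.438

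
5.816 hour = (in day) 0.2423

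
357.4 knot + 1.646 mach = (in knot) 1447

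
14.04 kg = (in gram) 1.404e+04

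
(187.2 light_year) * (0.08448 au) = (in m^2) 2.238e+28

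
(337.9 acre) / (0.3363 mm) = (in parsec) 1.318e-07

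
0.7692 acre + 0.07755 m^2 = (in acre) 0.7692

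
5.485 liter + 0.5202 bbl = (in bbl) 0.5547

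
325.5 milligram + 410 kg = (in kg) 410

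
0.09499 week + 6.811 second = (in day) 0.665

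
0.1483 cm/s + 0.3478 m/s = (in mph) 0.7813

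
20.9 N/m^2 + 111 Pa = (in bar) 0.001319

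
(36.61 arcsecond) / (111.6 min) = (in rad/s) 2.651e-08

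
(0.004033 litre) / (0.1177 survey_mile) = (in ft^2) 2.292e-07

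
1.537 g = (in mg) 1537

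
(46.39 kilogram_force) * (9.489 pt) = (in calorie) 0.364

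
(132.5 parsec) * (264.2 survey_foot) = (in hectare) 3.292e+16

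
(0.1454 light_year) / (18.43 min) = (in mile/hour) 2.783e+12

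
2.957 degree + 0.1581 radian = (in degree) 12.02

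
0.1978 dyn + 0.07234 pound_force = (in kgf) 0.03281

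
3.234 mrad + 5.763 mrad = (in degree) 0.5155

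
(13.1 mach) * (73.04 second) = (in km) 325.8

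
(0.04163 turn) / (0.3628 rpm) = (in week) 1.138e-05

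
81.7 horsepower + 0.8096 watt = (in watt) 6.092e+04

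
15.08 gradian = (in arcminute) 814.3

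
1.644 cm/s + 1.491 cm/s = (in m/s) 0.03135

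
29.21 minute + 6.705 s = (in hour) 0.4887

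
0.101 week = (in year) 0.001937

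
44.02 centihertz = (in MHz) 4.402e-07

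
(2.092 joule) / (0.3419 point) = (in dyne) 1.734e+09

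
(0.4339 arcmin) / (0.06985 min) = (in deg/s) 0.001726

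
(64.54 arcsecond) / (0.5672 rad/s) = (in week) 9.121e-10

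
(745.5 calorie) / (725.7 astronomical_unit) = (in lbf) 6.459e-12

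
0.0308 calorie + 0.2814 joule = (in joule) 0.4103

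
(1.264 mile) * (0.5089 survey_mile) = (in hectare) 166.6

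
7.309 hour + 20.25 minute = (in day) 0.3186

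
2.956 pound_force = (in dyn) 1.315e+06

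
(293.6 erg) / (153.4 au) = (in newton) 1.279e-18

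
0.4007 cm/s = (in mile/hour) 0.008963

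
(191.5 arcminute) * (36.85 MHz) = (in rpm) 1.96e+07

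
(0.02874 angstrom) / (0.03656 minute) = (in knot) 2.547e-12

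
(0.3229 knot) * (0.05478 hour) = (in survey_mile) 0.02036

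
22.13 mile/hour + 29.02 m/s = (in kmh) 140.1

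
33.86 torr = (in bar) 0.04514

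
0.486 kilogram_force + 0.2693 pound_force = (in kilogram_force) 0.6082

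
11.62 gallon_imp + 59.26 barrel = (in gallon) 2503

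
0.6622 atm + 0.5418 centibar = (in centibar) 67.64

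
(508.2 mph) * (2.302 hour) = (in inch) 7.412e+07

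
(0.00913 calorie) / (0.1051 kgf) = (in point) 105.1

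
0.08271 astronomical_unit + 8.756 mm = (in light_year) 1.308e-06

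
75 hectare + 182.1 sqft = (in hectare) 75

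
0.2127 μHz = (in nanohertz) 212.7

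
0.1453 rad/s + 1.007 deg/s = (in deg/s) 9.332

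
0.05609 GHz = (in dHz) 5.609e+08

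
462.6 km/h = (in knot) 249.8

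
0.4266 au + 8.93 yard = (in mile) 3.965e+07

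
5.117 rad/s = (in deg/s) 293.2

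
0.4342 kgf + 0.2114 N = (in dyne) 4.469e+05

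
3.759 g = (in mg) 3759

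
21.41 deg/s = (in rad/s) 0.3737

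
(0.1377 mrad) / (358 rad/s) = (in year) 1.22e-14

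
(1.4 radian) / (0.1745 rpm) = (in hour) 0.02128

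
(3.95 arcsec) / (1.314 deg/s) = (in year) 2.648e-11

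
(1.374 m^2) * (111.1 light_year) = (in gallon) 3.815e+20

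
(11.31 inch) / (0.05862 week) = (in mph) 1.813e-05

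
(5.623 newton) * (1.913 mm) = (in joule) 0.01076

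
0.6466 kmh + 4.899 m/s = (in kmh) 18.28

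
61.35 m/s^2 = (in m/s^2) 61.35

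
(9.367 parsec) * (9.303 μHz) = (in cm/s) 2.689e+14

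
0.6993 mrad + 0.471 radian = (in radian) 0.4717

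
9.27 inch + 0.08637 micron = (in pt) 667.4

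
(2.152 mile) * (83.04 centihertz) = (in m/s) 2876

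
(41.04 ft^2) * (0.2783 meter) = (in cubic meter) 1.061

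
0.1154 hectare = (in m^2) 1154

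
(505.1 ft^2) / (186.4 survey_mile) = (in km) 1.564e-07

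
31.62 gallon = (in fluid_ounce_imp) 4213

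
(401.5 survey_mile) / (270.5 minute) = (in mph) 89.06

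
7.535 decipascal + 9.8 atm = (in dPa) 9.93e+06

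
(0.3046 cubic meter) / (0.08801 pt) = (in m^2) 9811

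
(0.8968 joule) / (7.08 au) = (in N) 8.467e-13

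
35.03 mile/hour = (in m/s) 15.66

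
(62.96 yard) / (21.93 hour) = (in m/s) 0.0007292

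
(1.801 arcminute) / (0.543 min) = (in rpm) 0.0001536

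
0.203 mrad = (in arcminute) 0.6979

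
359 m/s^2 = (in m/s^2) 359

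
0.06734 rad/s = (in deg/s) 3.858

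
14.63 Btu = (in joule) 1.544e+04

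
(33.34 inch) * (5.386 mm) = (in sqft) 0.04909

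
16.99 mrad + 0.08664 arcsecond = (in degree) 0.9735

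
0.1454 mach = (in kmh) 178.2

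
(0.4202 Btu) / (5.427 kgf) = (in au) 5.568e-11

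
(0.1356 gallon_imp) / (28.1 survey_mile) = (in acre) 3.368e-12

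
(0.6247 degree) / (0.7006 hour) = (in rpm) 4.128e-05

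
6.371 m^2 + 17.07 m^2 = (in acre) 0.005792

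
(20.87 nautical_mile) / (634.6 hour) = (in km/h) 0.06091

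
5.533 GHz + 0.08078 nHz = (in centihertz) 5.533e+11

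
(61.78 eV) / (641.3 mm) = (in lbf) 3.47e-18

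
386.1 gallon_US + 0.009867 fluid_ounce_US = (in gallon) 386.1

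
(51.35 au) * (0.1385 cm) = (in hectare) 1.064e+06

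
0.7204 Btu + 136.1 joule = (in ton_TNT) 2.142e-07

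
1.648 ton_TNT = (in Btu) 6.535e+06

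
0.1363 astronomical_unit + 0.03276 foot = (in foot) 6.69e+10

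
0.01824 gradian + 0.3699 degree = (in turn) 0.001073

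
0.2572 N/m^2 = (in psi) 3.73e-05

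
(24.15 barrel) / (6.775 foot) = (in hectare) 0.0001859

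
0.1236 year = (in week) 6.445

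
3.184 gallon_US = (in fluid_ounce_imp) 424.2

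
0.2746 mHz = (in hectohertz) 2.746e-06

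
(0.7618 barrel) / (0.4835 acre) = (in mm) 0.0619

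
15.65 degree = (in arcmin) 939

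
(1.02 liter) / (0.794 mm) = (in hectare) 0.0001285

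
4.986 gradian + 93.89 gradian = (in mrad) 1553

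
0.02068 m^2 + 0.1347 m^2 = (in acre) 3.84e-05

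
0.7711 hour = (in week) 0.00459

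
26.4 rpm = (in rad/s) 2.765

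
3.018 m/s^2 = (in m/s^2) 3.018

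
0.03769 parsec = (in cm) 1.163e+17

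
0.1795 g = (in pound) 0.0003957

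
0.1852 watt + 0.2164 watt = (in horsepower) 0.0005386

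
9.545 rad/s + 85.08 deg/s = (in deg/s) 632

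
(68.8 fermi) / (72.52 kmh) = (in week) 5.647e-21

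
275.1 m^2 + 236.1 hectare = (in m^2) 2.361e+06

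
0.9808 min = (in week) 9.73e-05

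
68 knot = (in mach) 0.1027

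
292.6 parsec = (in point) 2.559e+22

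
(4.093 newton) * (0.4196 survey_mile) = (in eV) 1.725e+22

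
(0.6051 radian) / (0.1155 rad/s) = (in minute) 0.08732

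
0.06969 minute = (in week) 6.914e-06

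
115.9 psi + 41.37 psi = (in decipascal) 1.084e+07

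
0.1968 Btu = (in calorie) 49.63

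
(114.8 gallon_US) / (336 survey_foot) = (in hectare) 4.243e-07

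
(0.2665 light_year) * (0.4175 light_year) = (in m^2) 9.959e+30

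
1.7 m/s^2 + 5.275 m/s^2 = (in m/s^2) 6.975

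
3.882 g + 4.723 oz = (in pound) 0.3037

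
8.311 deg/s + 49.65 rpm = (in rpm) 51.04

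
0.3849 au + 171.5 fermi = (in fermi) 5.758e+25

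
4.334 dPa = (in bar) 4.334e-06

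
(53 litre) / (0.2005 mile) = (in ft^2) 0.001768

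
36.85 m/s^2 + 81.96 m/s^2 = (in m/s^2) 118.8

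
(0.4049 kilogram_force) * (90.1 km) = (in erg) 3.578e+12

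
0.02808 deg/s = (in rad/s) 0.0004901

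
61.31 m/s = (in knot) 119.2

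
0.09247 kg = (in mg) 9.247e+04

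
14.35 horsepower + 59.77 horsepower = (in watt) 5.527e+04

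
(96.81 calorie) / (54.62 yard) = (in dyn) 8.11e+05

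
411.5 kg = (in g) 4.115e+05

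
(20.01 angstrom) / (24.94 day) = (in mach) 2.727e-18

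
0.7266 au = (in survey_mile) 6.754e+07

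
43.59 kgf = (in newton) 427.5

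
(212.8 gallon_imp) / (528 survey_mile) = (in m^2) 1.138e-06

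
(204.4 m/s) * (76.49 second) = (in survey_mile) 9.715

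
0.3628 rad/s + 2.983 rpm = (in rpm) 6.447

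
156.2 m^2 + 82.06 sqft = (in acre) 0.04048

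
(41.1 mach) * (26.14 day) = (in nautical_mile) 1.707e+07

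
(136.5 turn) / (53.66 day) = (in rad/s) 0.000185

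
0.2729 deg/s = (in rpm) 0.04548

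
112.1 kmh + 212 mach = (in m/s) 7.222e+04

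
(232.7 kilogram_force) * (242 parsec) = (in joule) 1.704e+22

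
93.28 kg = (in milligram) 9.328e+07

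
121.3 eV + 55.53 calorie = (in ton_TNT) 5.553e-08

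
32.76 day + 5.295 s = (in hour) 786.2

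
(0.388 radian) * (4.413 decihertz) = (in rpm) 1.635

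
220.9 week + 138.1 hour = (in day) 1552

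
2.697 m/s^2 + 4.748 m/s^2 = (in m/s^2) 7.445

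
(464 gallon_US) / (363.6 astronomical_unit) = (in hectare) 3.229e-18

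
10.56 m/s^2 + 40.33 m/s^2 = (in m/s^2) 50.89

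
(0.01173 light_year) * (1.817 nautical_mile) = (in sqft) 4.02e+18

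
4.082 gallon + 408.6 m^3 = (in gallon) 1.079e+05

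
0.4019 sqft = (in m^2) 0.03734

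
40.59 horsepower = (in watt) 3.027e+04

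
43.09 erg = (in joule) 4.309e-06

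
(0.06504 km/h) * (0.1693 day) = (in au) 1.767e-09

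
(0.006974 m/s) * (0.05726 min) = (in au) 1.602e-13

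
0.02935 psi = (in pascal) 202.4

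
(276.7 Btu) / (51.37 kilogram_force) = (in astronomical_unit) 3.874e-09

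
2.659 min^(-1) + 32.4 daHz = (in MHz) 0.000324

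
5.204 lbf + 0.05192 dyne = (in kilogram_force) 2.36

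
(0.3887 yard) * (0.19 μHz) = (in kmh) 2.431e-07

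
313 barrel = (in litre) 4.976e+04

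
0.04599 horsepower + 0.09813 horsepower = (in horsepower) 0.1441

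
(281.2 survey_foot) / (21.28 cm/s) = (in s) 402.8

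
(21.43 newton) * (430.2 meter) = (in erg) 9.219e+10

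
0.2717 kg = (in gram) 271.7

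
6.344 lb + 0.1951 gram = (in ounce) 101.5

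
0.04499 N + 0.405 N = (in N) 0.45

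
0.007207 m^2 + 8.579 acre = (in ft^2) 3.737e+05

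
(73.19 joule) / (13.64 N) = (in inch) 211.3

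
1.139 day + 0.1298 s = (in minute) 1640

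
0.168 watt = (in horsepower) 0.0002253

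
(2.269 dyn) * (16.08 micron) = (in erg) 0.003649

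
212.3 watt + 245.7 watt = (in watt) 458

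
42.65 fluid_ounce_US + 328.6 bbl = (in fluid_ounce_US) 1.767e+06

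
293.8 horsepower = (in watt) 2.191e+05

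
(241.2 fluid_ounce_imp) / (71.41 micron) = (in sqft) 1033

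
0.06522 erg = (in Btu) 6.182e-12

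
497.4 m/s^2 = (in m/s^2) 497.4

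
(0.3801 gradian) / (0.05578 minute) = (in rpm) 0.01704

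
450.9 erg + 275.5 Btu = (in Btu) 275.5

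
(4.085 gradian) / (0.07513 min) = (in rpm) 0.1359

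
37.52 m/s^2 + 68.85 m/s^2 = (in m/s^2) 106.4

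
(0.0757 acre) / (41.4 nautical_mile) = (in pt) 11.33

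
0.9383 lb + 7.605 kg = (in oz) 283.3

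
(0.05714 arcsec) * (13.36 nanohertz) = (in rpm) 3.534e-14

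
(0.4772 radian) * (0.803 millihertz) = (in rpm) 0.003659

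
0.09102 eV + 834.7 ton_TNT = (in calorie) 8.347e+11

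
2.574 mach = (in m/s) 876.4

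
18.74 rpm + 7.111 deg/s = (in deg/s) 119.6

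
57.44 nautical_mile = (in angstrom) 1.064e+15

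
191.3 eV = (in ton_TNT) 7.325e-27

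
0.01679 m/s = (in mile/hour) 0.03756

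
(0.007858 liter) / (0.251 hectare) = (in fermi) 3.131e+06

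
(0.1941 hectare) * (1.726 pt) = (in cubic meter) 1.182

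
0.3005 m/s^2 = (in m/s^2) 0.3005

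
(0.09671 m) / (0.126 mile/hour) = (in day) 1.987e-05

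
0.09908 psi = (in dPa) 6831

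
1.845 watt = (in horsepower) 0.002474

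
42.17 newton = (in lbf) 9.48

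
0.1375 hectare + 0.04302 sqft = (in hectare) 0.1375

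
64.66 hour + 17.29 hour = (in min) 4917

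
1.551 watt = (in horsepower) 0.00208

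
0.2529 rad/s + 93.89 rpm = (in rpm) 96.31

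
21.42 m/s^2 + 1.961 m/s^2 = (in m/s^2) 23.38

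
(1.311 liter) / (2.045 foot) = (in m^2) 0.002103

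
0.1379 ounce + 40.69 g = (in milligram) 4.46e+04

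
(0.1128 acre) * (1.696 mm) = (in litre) 774.2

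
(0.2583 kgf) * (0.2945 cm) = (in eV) 4.656e+16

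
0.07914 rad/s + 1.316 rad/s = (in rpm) 13.32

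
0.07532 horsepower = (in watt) 56.17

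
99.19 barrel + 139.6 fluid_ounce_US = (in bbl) 99.22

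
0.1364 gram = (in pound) 0.0003007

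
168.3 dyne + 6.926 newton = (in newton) 6.928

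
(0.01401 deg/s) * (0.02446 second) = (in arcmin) 0.02056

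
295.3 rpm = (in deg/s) 1772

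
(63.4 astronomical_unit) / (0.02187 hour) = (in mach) 3.538e+08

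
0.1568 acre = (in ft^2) 6830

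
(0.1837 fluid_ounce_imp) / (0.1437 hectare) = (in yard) 3.972e-09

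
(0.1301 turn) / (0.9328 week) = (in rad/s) 1.449e-06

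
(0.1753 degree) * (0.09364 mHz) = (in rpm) 2.736e-06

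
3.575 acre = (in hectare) 1.447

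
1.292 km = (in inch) 5.087e+04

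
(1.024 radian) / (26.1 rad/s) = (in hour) 1.09e-05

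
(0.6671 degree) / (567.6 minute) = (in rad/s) 3.419e-07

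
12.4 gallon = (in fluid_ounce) 1587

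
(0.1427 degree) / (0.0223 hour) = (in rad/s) 3.102e-05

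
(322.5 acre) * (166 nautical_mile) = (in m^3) 4.012e+11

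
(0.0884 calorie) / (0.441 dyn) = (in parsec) 2.718e-12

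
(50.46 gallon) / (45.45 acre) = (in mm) 0.001039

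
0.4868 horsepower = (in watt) 363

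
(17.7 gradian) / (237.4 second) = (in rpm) 0.01118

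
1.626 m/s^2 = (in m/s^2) 1.626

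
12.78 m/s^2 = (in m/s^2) 12.78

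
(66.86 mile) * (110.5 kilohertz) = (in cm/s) 1.189e+12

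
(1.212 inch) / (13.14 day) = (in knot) 5.271e-08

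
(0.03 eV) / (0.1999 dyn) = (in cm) 2.404e-13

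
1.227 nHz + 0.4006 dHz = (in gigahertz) 4.006e-11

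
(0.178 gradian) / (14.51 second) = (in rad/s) 0.0001927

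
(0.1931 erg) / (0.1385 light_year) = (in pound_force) 3.313e-24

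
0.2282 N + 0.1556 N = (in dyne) 3.838e+04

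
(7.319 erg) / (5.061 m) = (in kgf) 1.475e-08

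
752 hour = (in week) 4.476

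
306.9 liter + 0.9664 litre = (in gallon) 81.33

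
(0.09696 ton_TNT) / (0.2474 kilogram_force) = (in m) 1.672e+08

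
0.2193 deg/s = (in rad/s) 0.003828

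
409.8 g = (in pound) 0.9035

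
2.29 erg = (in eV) 1.429e+12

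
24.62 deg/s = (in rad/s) 0.4297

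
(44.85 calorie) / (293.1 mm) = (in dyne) 6.402e+07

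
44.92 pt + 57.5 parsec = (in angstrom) 1.774e+28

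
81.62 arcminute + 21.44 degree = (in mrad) 397.9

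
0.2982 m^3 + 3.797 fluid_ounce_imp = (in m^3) 0.2983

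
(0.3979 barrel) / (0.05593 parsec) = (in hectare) 3.666e-21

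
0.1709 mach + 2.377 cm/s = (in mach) 0.171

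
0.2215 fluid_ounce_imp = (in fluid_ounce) 0.2128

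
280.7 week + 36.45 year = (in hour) 3.665e+05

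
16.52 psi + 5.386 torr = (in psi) 16.62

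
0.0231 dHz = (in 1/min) 0.1386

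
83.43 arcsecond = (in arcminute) 1.391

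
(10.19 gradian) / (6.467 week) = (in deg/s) 2.345e-06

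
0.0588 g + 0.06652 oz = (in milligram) 1945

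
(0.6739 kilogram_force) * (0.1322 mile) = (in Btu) 1.333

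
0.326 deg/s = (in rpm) 0.05433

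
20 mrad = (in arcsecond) 4125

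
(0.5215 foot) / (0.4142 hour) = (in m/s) 0.0001066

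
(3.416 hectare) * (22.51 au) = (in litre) 1.15e+20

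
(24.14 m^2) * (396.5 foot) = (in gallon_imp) 6.417e+05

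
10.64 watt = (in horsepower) 0.01427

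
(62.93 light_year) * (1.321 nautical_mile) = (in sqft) 1.568e+22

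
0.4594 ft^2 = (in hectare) 4.268e-06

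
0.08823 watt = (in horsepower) 0.0001183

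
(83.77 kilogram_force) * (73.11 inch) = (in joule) 1526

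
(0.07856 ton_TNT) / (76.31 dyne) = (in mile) 2.676e+08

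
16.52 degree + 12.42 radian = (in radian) 12.71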